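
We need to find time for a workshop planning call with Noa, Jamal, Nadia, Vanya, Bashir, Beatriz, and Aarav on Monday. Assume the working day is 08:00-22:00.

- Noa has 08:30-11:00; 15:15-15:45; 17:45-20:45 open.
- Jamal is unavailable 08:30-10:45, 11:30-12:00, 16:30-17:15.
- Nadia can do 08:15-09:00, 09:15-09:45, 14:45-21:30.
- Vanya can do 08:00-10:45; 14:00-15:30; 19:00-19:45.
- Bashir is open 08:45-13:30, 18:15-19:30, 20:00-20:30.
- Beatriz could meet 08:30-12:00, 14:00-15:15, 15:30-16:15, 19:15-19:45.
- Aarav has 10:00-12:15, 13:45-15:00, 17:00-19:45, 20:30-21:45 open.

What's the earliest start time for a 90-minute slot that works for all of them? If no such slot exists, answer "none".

none

Noa free: 08:30-11:00, 15:15-15:45, 17:45-20:45.
Jamal free: 08:00-08:30, 10:45-11:30, 12:00-16:30, 17:15-22:00 (invert busy blocks within the working day).
Nadia free: 08:15-09:00, 09:15-09:45, 14:45-21:30.
Vanya free: 08:00-10:45, 14:00-15:30, 19:00-19:45.
Bashir free: 08:45-13:30, 18:15-19:30, 20:00-20:30.
Beatriz free: 08:30-12:00, 14:00-15:15, 15:30-16:15, 19:15-19:45.
Aarav free: 10:00-12:15, 13:45-15:00, 17:00-19:45, 20:30-21:45.
Noa ∩ Jamal: 10:45-11:00, 15:15-15:45, 17:45-20:45.
Noa ∩ Jamal ∩ Nadia: 15:15-15:45, 17:45-20:45.
Noa ∩ Jamal ∩ Nadia ∩ Vanya: 15:15-15:30, 19:00-19:45.
Noa ∩ Jamal ∩ Nadia ∩ Vanya ∩ Bashir: 19:00-19:30.
Noa ∩ Jamal ∩ Nadia ∩ Vanya ∩ Bashir ∩ Beatriz: 19:15-19:30.
Noa ∩ Jamal ∩ Nadia ∩ Vanya ∩ Bashir ∩ Beatriz ∩ Aarav: 19:15-19:30.
No common window is at least 90 minutes long.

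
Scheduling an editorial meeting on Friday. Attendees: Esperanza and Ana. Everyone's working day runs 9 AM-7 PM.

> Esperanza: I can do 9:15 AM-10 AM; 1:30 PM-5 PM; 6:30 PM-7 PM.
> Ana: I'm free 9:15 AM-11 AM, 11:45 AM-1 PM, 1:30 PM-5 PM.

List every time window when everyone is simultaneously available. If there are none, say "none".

09:15-10:00, 13:30-17:00

Esperanza ∩ Ana: 09:15-10:00, 13:30-17:00.
Those are the intersection windows.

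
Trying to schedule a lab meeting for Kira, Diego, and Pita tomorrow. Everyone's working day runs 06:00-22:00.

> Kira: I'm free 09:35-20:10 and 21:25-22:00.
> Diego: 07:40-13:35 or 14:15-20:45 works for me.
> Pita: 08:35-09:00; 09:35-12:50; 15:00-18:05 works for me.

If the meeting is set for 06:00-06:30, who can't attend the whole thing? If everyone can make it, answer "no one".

Diego, Kira, Pita

Kira: not fully free for 06:00-06:30. Diego: not fully free for 06:00-06:30. Pita: not fully free for 06:00-06:30.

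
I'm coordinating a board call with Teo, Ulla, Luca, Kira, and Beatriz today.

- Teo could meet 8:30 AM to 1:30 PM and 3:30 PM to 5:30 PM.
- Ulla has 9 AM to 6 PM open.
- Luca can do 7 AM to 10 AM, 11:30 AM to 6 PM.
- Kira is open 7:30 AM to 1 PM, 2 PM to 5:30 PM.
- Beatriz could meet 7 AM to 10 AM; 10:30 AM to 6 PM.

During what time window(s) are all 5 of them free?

09:00-10:00, 11:30-13:00, 15:30-17:30

Teo ∩ Ulla: 09:00-13:30, 15:30-17:30.
Teo ∩ Ulla ∩ Luca: 09:00-10:00, 11:30-13:30, 15:30-17:30.
Teo ∩ Ulla ∩ Luca ∩ Kira: 09:00-10:00, 11:30-13:00, 15:30-17:30.
Teo ∩ Ulla ∩ Luca ∩ Kira ∩ Beatriz: 09:00-10:00, 11:30-13:00, 15:30-17:30.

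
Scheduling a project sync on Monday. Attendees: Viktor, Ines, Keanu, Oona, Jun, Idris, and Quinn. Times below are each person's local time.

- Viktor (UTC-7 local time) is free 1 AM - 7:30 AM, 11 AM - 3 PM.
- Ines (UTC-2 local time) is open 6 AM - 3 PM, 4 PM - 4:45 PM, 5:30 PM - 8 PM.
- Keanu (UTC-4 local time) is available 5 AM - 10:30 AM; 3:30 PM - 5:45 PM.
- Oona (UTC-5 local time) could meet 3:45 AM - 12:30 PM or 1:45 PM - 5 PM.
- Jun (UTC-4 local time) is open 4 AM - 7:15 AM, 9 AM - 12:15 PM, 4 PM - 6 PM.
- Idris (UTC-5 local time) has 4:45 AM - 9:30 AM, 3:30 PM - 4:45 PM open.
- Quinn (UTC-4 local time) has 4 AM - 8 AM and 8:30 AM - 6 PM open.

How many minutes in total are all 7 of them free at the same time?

Viktor in UTC: 08:00-14:30, 18:00-22:00 (add 7h to convert from UTC-7).
Ines in UTC: 08:00-17:00, 18:00-18:45, 19:30-22:00 (add 2h to convert from UTC-2).
Keanu in UTC: 09:00-14:30, 19:30-21:45 (add 4h to convert from UTC-4).
Oona in UTC: 08:45-17:30, 18:45-22:00 (add 5h to convert from UTC-5).
Jun in UTC: 08:00-11:15, 13:00-16:15, 20:00-22:00 (add 4h to convert from UTC-4).
Idris in UTC: 09:45-14:30, 20:30-21:45 (add 5h to convert from UTC-5).
Quinn in UTC: 08:00-12:00, 12:30-22:00 (add 4h to convert from UTC-4).
Viktor ∩ Ines: 08:00-14:30, 18:00-18:45, 19:30-22:00.
Viktor ∩ Ines ∩ Keanu: 09:00-14:30, 19:30-21:45.
Viktor ∩ Ines ∩ Keanu ∩ Oona: 09:00-14:30, 19:30-21:45.
Viktor ∩ Ines ∩ Keanu ∩ Oona ∩ Jun: 09:00-11:15, 13:00-14:30, 20:00-21:45.
Viktor ∩ Ines ∩ Keanu ∩ Oona ∩ Jun ∩ Idris: 09:45-11:15, 13:00-14:30, 20:30-21:45.
Viktor ∩ Ines ∩ Keanu ∩ Oona ∩ Jun ∩ Idris ∩ Quinn: 09:45-11:15, 13:00-14:30, 20:30-21:45.
Those are the intersection windows.
Summing the common windows: 90 + 90 + 75 = 255 minutes.

255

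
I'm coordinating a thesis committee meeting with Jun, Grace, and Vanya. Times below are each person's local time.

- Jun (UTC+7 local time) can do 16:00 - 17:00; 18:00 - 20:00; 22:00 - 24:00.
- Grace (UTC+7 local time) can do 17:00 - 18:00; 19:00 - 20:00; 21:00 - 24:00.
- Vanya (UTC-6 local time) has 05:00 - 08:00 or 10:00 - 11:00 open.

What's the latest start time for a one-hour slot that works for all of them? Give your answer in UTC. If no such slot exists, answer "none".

Jun in UTC: 09:00-10:00, 11:00-13:00, 15:00-17:00 (subtract 7h to convert from UTC+7).
Grace in UTC: 10:00-11:00, 12:00-13:00, 14:00-17:00 (subtract 7h to convert from UTC+7).
Vanya in UTC: 11:00-14:00, 16:00-17:00 (add 6h to convert from UTC-6).
Jun ∩ Grace: 12:00-13:00, 15:00-17:00.
Jun ∩ Grace ∩ Vanya: 12:00-13:00, 16:00-17:00.
Those are the intersection windows.
The last common window of at least 60 minutes is 16:00-17:00; a 60-minute meeting can start as late as 16:00 and still end by 17:00.

16:00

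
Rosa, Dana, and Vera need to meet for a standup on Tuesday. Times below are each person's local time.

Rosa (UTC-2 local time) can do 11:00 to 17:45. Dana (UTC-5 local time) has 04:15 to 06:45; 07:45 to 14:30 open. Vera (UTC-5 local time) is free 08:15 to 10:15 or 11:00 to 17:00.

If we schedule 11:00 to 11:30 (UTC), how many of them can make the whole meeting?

Rosa in UTC: 13:00-19:45 (add 2h to convert from UTC-2).
Dana in UTC: 09:15-11:45, 12:45-19:30 (add 5h to convert from UTC-5).
Vera in UTC: 13:15-15:15, 16:00-22:00 (add 5h to convert from UTC-5).
Dana can make the full 11:00-11:30 slot — that's 1.

1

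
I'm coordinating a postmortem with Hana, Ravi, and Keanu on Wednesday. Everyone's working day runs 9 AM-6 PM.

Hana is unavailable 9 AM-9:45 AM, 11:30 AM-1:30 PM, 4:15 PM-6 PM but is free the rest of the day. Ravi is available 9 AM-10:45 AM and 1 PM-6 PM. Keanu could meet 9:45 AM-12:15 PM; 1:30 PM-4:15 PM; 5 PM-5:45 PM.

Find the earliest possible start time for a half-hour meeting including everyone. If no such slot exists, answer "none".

09:45

Hana free: 09:45-11:30, 13:30-16:15 (invert busy blocks within the working day).
Ravi free: 09:00-10:45, 13:00-18:00.
Keanu free: 09:45-12:15, 13:30-16:15, 17:00-17:45.
Hana ∩ Ravi: 09:45-10:45, 13:30-16:15.
Hana ∩ Ravi ∩ Keanu: 09:45-10:45, 13:30-16:15.
So the common availability across everyone is 09:45-10:45, 13:30-16:15.
The first common window of at least 30 minutes is 09:45-10:45, so the earliest start is 09:45.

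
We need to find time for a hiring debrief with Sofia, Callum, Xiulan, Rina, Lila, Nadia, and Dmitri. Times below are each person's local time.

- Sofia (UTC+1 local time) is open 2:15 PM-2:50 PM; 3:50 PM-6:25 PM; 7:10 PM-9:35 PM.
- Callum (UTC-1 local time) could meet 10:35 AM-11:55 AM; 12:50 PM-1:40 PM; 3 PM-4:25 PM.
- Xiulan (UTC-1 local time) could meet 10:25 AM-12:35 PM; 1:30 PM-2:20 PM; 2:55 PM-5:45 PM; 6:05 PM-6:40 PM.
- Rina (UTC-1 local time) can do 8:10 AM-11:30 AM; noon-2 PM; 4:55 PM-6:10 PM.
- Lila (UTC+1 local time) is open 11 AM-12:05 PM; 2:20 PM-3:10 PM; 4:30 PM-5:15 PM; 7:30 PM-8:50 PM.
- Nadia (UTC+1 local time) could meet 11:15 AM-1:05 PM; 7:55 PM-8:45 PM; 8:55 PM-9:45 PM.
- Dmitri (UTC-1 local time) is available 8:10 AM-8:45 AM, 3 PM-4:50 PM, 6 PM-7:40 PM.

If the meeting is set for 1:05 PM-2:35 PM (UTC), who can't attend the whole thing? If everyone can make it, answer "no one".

Callum, Dmitri, Lila, Nadia, Sofia, Xiulan

Sofia in UTC: 13:15-13:50, 14:50-17:25, 18:10-20:35 (subtract 1h to convert from UTC+1).
Callum in UTC: 11:35-12:55, 13:50-14:40, 16:00-17:25 (add 1h to convert from UTC-1).
Xiulan in UTC: 11:25-13:35, 14:30-15:20, 15:55-18:45, 19:05-19:40 (add 1h to convert from UTC-1).
Rina in UTC: 09:10-12:30, 13:00-15:00, 17:55-19:10 (add 1h to convert from UTC-1).
Lila in UTC: 10:00-11:05, 13:20-14:10, 15:30-16:15, 18:30-19:50 (subtract 1h to convert from UTC+1).
Nadia in UTC: 10:15-12:05, 18:55-19:45, 19:55-20:45 (subtract 1h to convert from UTC+1).
Dmitri in UTC: 09:10-09:45, 16:00-17:50, 19:00-20:40 (add 1h to convert from UTC-1).
Sofia: not fully free for 13:05-14:35. Callum: not fully free for 13:05-14:35. Xiulan: not fully free for 13:05-14:35. Rina: free for 13:05-14:35. Lila: not fully free for 13:05-14:35. Nadia: not fully free for 13:05-14:35. Dmitri: not fully free for 13:05-14:35.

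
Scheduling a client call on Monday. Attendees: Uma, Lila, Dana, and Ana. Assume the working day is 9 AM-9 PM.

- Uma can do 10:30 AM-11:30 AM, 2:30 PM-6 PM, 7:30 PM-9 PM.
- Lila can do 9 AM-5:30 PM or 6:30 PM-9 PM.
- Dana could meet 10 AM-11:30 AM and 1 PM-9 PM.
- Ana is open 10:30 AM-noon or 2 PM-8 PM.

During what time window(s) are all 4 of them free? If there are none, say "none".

10:30-11:30, 14:30-17:30, 19:30-20:00

Uma ∩ Lila: 10:30-11:30, 14:30-17:30, 19:30-21:00.
Uma ∩ Lila ∩ Dana: 10:30-11:30, 14:30-17:30, 19:30-21:00.
Uma ∩ Lila ∩ Dana ∩ Ana: 10:30-11:30, 14:30-17:30, 19:30-20:00.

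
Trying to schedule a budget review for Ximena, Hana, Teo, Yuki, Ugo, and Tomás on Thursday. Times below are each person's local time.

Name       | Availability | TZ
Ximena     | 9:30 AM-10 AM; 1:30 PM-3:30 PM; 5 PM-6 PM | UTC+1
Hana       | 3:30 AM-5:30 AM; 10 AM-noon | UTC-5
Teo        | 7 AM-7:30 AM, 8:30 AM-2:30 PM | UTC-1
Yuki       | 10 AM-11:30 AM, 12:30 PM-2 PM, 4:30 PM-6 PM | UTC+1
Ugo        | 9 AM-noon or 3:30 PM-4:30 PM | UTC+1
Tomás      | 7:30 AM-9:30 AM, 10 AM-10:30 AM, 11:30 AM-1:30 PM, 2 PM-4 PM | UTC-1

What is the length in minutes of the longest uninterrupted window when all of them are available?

Ximena in UTC: 08:30-09:00, 12:30-14:30, 16:00-17:00 (subtract 1h to convert from UTC+1).
Hana in UTC: 08:30-10:30, 15:00-17:00 (add 5h to convert from UTC-5).
Teo in UTC: 08:00-08:30, 09:30-15:30 (add 1h to convert from UTC-1).
Yuki in UTC: 09:00-10:30, 11:30-13:00, 15:30-17:00 (subtract 1h to convert from UTC+1).
Ugo in UTC: 08:00-11:00, 14:30-15:30 (subtract 1h to convert from UTC+1).
Tomás in UTC: 08:30-10:30, 11:00-11:30, 12:30-14:30, 15:00-17:00 (add 1h to convert from UTC-1).
Ximena ∩ Hana: 08:30-09:00, 16:00-17:00.
Ximena ∩ Hana ∩ Teo: ∅.
Ximena ∩ Hana ∩ Teo ∩ Yuki: ∅.
Ximena ∩ Hana ∩ Teo ∩ Yuki ∩ Ugo: ∅.
Ximena ∩ Hana ∩ Teo ∩ Yuki ∩ Ugo ∩ Tomás: ∅.
There is no time when everyone is free.
No common window exists, so the longest block is 0 minutes.

0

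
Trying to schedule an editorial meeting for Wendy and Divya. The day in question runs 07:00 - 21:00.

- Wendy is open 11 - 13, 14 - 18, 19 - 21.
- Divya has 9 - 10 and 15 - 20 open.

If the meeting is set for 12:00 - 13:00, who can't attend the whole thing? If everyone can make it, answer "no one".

Divya

Wendy: free for 12:00-13:00. Divya: not fully free for 12:00-13:00.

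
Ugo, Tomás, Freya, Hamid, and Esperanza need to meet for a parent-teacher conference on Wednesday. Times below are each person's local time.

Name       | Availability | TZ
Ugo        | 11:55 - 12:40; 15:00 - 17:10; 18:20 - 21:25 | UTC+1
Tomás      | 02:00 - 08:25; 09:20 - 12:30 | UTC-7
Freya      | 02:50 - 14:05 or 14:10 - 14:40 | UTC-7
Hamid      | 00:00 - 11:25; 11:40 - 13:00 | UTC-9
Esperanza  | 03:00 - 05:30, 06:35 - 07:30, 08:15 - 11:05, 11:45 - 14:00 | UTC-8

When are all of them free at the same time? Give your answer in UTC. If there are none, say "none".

11:00-11:40, 14:35-15:25, 17:20-19:05

Ugo in UTC: 10:55-11:40, 14:00-16:10, 17:20-20:25 (subtract 1h to convert from UTC+1).
Tomás in UTC: 09:00-15:25, 16:20-19:30 (add 7h to convert from UTC-7).
Freya in UTC: 09:50-21:05, 21:10-21:40 (add 7h to convert from UTC-7).
Hamid in UTC: 09:00-20:25, 20:40-22:00 (add 9h to convert from UTC-9).
Esperanza in UTC: 11:00-13:30, 14:35-15:30, 16:15-19:05, 19:45-22:00 (add 8h to convert from UTC-8).
Ugo ∩ Tomás: 10:55-11:40, 14:00-15:25, 17:20-19:30.
Ugo ∩ Tomás ∩ Freya: 10:55-11:40, 14:00-15:25, 17:20-19:30.
Ugo ∩ Tomás ∩ Freya ∩ Hamid: 10:55-11:40, 14:00-15:25, 17:20-19:30.
Ugo ∩ Tomás ∩ Freya ∩ Hamid ∩ Esperanza: 11:00-11:40, 14:35-15:25, 17:20-19:05.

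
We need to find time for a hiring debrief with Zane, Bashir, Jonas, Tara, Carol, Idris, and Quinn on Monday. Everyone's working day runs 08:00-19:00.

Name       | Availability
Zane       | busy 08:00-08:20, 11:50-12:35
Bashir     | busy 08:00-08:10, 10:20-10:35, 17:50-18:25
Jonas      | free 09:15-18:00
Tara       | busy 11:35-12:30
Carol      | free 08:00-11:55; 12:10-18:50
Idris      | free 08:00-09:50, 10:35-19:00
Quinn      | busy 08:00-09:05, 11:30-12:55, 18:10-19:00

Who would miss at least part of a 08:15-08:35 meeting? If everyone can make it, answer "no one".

Jonas, Quinn, Zane

Zane free: 08:20-11:50, 12:35-19:00 (invert busy blocks within the working day).
Bashir free: 08:10-10:20, 10:35-17:50, 18:25-19:00 (invert busy blocks within the working day).
Jonas free: 09:15-18:00.
Tara free: 08:00-11:35, 12:30-19:00 (invert busy blocks within the working day).
Carol free: 08:00-11:55, 12:10-18:50.
Idris free: 08:00-09:50, 10:35-19:00.
Quinn free: 09:05-11:30, 12:55-18:10 (invert busy blocks within the working day).
Zane: not fully free for 08:15-08:35. Bashir: free for 08:15-08:35. Jonas: not fully free for 08:15-08:35. Tara: free for 08:15-08:35. Carol: free for 08:15-08:35. Idris: free for 08:15-08:35. Quinn: not fully free for 08:15-08:35.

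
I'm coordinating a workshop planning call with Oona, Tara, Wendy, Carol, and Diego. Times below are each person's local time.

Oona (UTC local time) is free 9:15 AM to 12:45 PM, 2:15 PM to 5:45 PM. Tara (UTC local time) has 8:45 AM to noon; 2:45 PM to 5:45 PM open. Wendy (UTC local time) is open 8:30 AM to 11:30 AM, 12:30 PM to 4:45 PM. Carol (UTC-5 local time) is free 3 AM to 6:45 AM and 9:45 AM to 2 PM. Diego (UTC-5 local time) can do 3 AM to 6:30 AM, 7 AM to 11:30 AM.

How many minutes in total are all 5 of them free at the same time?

Oona in UTC: 09:15-12:45, 14:15-17:45.
Tara in UTC: 08:45-12:00, 14:45-17:45.
Wendy in UTC: 08:30-11:30, 12:30-16:45.
Carol in UTC: 08:00-11:45, 14:45-19:00 (add 5h to convert from UTC-5).
Diego in UTC: 08:00-11:30, 12:00-16:30 (add 5h to convert from UTC-5).
Oona ∩ Tara: 09:15-12:00, 14:45-17:45.
Oona ∩ Tara ∩ Wendy: 09:15-11:30, 14:45-16:45.
Oona ∩ Tara ∩ Wendy ∩ Carol: 09:15-11:30, 14:45-16:45.
Oona ∩ Tara ∩ Wendy ∩ Carol ∩ Diego: 09:15-11:30, 14:45-16:30.
Summing the common windows: 135 + 105 = 240 minutes.

240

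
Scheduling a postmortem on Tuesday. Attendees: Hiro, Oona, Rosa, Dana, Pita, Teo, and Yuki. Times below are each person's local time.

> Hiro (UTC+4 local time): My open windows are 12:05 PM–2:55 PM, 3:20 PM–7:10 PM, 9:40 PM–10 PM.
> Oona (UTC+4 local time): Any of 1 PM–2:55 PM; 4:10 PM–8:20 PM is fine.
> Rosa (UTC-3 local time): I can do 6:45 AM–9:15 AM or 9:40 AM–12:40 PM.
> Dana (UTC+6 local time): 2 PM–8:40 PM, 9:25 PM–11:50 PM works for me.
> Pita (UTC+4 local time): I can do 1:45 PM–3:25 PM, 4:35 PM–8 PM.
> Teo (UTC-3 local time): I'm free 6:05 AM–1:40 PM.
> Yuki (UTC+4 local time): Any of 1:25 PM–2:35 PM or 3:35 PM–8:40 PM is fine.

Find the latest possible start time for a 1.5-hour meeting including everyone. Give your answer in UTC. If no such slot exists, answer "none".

Hiro in UTC: 08:05-10:55, 11:20-15:10, 17:40-18:00 (subtract 4h to convert from UTC+4).
Oona in UTC: 09:00-10:55, 12:10-16:20 (subtract 4h to convert from UTC+4).
Rosa in UTC: 09:45-12:15, 12:40-15:40 (add 3h to convert from UTC-3).
Dana in UTC: 08:00-14:40, 15:25-17:50 (subtract 6h to convert from UTC+6).
Pita in UTC: 09:45-11:25, 12:35-16:00 (subtract 4h to convert from UTC+4).
Teo in UTC: 09:05-16:40 (add 3h to convert from UTC-3).
Yuki in UTC: 09:25-10:35, 11:35-16:40 (subtract 4h to convert from UTC+4).
Hiro ∩ Oona: 09:00-10:55, 12:10-15:10.
Hiro ∩ Oona ∩ Rosa: 09:45-10:55, 12:10-12:15, 12:40-15:10.
Hiro ∩ Oona ∩ Rosa ∩ Dana: 09:45-10:55, 12:10-12:15, 12:40-14:40.
Hiro ∩ Oona ∩ Rosa ∩ Dana ∩ Pita: 09:45-10:55, 12:40-14:40.
Hiro ∩ Oona ∩ Rosa ∩ Dana ∩ Pita ∩ Teo: 09:45-10:55, 12:40-14:40.
Hiro ∩ Oona ∩ Rosa ∩ Dana ∩ Pita ∩ Teo ∩ Yuki: 09:45-10:35, 12:40-14:40.
The last common window of at least 90 minutes is 12:40-14:40; a 90-minute meeting can start as late as 13:10 and still end by 14:40.

13:10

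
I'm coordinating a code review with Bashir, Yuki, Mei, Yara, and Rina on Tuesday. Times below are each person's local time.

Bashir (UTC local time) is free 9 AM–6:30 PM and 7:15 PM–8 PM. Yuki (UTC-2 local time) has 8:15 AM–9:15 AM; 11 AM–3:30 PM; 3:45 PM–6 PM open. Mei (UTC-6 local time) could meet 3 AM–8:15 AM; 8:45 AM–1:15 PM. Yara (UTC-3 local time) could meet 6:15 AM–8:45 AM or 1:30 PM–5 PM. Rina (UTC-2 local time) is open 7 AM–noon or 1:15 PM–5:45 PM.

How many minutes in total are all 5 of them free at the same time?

Bashir in UTC: 09:00-18:30, 19:15-20:00.
Yuki in UTC: 10:15-11:15, 13:00-17:30, 17:45-20:00 (add 2h to convert from UTC-2).
Mei in UTC: 09:00-14:15, 14:45-19:15 (add 6h to convert from UTC-6).
Yara in UTC: 09:15-11:45, 16:30-20:00 (add 3h to convert from UTC-3).
Rina in UTC: 09:00-14:00, 15:15-19:45 (add 2h to convert from UTC-2).
Bashir ∩ Yuki: 10:15-11:15, 13:00-17:30, 17:45-18:30, 19:15-20:00.
Bashir ∩ Yuki ∩ Mei: 10:15-11:15, 13:00-14:15, 14:45-17:30, 17:45-18:30.
Bashir ∩ Yuki ∩ Mei ∩ Yara: 10:15-11:15, 16:30-17:30, 17:45-18:30.
Bashir ∩ Yuki ∩ Mei ∩ Yara ∩ Rina: 10:15-11:15, 16:30-17:30, 17:45-18:30.
Summing the common windows: 60 + 60 + 45 = 165 minutes.

165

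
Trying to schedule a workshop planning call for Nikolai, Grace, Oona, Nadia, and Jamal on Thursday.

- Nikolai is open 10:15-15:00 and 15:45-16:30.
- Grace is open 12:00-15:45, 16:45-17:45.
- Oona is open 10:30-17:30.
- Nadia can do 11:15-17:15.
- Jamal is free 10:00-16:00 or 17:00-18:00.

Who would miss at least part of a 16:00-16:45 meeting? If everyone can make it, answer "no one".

Grace, Jamal, Nikolai

Nikolai: not fully free for 16:00-16:45. Grace: not fully free for 16:00-16:45. Oona: free for 16:00-16:45. Nadia: free for 16:00-16:45. Jamal: not fully free for 16:00-16:45.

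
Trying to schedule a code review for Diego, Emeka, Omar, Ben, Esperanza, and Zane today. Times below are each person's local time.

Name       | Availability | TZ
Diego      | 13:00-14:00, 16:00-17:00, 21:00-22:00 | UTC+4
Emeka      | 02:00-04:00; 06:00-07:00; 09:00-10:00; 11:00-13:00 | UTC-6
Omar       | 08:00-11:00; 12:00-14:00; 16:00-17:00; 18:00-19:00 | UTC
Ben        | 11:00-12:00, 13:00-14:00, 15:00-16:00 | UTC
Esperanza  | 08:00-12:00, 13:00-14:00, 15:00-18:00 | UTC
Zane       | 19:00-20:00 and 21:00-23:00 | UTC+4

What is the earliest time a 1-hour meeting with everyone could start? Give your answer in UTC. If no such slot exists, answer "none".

Diego in UTC: 09:00-10:00, 12:00-13:00, 17:00-18:00 (subtract 4h to convert from UTC+4).
Emeka in UTC: 08:00-10:00, 12:00-13:00, 15:00-16:00, 17:00-19:00 (add 6h to convert from UTC-6).
Omar in UTC: 08:00-11:00, 12:00-14:00, 16:00-17:00, 18:00-19:00.
Ben in UTC: 11:00-12:00, 13:00-14:00, 15:00-16:00.
Esperanza in UTC: 08:00-12:00, 13:00-14:00, 15:00-18:00.
Zane in UTC: 15:00-16:00, 17:00-19:00 (subtract 4h to convert from UTC+4).
Diego ∩ Emeka: 09:00-10:00, 12:00-13:00, 17:00-18:00.
Diego ∩ Emeka ∩ Omar: 09:00-10:00, 12:00-13:00.
Diego ∩ Emeka ∩ Omar ∩ Ben: ∅.
Diego ∩ Emeka ∩ Omar ∩ Ben ∩ Esperanza: ∅.
Diego ∩ Emeka ∩ Omar ∩ Ben ∩ Esperanza ∩ Zane: ∅.
There is no time when everyone is free.
No common window is at least 60 minutes long.

none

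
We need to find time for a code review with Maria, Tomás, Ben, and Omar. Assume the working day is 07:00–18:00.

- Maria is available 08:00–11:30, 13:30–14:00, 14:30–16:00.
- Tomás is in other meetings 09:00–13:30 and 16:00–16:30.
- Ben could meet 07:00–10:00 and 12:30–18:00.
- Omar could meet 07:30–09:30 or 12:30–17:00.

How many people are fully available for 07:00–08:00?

Maria free: 08:00-11:30, 13:30-14:00, 14:30-16:00.
Tomás free: 07:00-09:00, 13:30-16:00, 16:30-18:00 (invert busy blocks within the working day).
Ben free: 07:00-10:00, 12:30-18:00.
Omar free: 07:30-09:30, 12:30-17:00.
Tomás and Ben can make the full 07:00-08:00 slot — that's 2.

2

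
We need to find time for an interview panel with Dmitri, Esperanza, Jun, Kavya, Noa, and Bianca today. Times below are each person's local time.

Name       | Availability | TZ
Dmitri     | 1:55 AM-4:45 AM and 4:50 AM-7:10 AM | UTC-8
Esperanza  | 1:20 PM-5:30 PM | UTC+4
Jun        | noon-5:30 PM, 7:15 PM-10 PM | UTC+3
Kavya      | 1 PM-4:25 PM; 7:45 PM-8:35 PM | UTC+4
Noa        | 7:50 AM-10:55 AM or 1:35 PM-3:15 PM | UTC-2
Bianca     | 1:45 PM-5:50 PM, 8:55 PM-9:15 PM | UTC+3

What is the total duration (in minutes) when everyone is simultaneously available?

100

Dmitri in UTC: 09:55-12:45, 12:50-15:10 (add 8h to convert from UTC-8).
Esperanza in UTC: 09:20-13:30 (subtract 4h to convert from UTC+4).
Jun in UTC: 09:00-14:30, 16:15-19:00 (subtract 3h to convert from UTC+3).
Kavya in UTC: 09:00-12:25, 15:45-16:35 (subtract 4h to convert from UTC+4).
Noa in UTC: 09:50-12:55, 15:35-17:15 (add 2h to convert from UTC-2).
Bianca in UTC: 10:45-14:50, 17:55-18:15 (subtract 3h to convert from UTC+3).
Dmitri ∩ Esperanza: 09:55-12:45, 12:50-13:30.
Dmitri ∩ Esperanza ∩ Jun: 09:55-12:45, 12:50-13:30.
Dmitri ∩ Esperanza ∩ Jun ∩ Kavya: 09:55-12:25.
Dmitri ∩ Esperanza ∩ Jun ∩ Kavya ∩ Noa: 09:55-12:25.
Dmitri ∩ Esperanza ∩ Jun ∩ Kavya ∩ Noa ∩ Bianca: 10:45-12:25.
Those are the intersection windows.
That's a single block of 100 minutes.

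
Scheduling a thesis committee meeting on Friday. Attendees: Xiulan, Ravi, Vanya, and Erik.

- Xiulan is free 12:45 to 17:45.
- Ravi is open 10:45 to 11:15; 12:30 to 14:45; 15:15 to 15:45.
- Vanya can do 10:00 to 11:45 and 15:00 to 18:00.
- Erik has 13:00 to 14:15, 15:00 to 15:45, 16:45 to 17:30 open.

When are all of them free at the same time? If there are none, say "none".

Xiulan ∩ Ravi: 12:45-14:45, 15:15-15:45.
Xiulan ∩ Ravi ∩ Vanya: 15:15-15:45.
Xiulan ∩ Ravi ∩ Vanya ∩ Erik: 15:15-15:45.
Those are the intersection windows.

15:15-15:45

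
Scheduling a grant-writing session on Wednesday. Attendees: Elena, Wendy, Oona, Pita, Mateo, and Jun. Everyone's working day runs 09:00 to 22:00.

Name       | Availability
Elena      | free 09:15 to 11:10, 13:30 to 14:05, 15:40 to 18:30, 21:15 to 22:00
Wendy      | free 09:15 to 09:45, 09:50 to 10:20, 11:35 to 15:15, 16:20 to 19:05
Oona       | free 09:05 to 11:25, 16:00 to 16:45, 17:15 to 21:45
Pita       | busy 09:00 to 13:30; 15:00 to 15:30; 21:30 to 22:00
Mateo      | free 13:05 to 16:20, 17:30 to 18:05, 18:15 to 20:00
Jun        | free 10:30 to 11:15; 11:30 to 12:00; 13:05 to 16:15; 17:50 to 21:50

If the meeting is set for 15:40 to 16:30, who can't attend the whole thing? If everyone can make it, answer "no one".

Elena free: 09:15-11:10, 13:30-14:05, 15:40-18:30, 21:15-22:00.
Wendy free: 09:15-09:45, 09:50-10:20, 11:35-15:15, 16:20-19:05.
Oona free: 09:05-11:25, 16:00-16:45, 17:15-21:45.
Pita free: 13:30-15:00, 15:30-21:30 (invert busy blocks within the working day).
Mateo free: 13:05-16:20, 17:30-18:05, 18:15-20:00.
Jun free: 10:30-11:15, 11:30-12:00, 13:05-16:15, 17:50-21:50.
Elena: free for 15:40-16:30. Wendy: not fully free for 15:40-16:30. Oona: not fully free for 15:40-16:30. Pita: free for 15:40-16:30. Mateo: not fully free for 15:40-16:30. Jun: not fully free for 15:40-16:30.

Jun, Mateo, Oona, Wendy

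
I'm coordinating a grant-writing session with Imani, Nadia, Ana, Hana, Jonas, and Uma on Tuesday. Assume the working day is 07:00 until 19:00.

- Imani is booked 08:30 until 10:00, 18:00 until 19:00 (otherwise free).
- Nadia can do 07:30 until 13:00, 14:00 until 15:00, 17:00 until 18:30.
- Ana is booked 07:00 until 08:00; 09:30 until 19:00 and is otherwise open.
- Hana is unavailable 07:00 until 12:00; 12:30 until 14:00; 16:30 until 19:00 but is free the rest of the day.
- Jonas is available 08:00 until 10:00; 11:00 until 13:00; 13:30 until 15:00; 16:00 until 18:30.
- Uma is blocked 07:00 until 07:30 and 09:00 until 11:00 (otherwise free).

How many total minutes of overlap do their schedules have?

0

Imani free: 07:00-08:30, 10:00-18:00 (invert busy blocks within the working day).
Nadia free: 07:30-13:00, 14:00-15:00, 17:00-18:30.
Ana free: 08:00-09:30 (invert busy blocks within the working day).
Hana free: 12:00-12:30, 14:00-16:30 (invert busy blocks within the working day).
Jonas free: 08:00-10:00, 11:00-13:00, 13:30-15:00, 16:00-18:30.
Uma free: 07:30-09:00, 11:00-19:00 (invert busy blocks within the working day).
Imani ∩ Nadia: 07:30-08:30, 10:00-13:00, 14:00-15:00, 17:00-18:00.
Imani ∩ Nadia ∩ Ana: 08:00-08:30.
Imani ∩ Nadia ∩ Ana ∩ Hana: ∅.
Imani ∩ Nadia ∩ Ana ∩ Hana ∩ Jonas: ∅.
Imani ∩ Nadia ∩ Ana ∩ Hana ∩ Jonas ∩ Uma: ∅.
There is no time when everyone is free.
There is no common window, so the total is 0 minutes.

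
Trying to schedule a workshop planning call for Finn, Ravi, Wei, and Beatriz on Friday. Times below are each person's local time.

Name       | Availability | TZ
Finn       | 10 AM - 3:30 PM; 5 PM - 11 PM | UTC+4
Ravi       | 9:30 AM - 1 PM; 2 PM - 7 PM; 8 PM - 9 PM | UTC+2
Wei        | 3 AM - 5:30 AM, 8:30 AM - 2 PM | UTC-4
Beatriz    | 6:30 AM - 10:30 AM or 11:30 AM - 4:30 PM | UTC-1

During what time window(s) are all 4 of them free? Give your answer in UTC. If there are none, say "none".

07:30-09:30, 13:00-17:00

Finn in UTC: 06:00-11:30, 13:00-19:00 (subtract 4h to convert from UTC+4).
Ravi in UTC: 07:30-11:00, 12:00-17:00, 18:00-19:00 (subtract 2h to convert from UTC+2).
Wei in UTC: 07:00-09:30, 12:30-18:00 (add 4h to convert from UTC-4).
Beatriz in UTC: 07:30-11:30, 12:30-17:30 (add 1h to convert from UTC-1).
Finn ∩ Ravi: 07:30-11:00, 13:00-17:00, 18:00-19:00.
Finn ∩ Ravi ∩ Wei: 07:30-09:30, 13:00-17:00.
Finn ∩ Ravi ∩ Wei ∩ Beatriz: 07:30-09:30, 13:00-17:00.
So the common availability across everyone is 07:30-09:30, 13:00-17:00.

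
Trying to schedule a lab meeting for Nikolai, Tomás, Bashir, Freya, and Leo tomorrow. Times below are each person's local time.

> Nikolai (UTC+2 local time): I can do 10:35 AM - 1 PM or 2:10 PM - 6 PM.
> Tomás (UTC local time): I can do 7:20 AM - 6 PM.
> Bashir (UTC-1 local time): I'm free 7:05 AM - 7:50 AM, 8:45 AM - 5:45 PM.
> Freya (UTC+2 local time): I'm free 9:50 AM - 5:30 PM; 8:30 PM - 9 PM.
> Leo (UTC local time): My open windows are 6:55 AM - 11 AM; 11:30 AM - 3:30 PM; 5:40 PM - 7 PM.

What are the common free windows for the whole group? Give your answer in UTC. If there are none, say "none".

Nikolai in UTC: 08:35-11:00, 12:10-16:00 (subtract 2h to convert from UTC+2).
Tomás in UTC: 07:20-18:00.
Bashir in UTC: 08:05-08:50, 09:45-18:45 (add 1h to convert from UTC-1).
Freya in UTC: 07:50-15:30, 18:30-19:00 (subtract 2h to convert from UTC+2).
Leo in UTC: 06:55-11:00, 11:30-15:30, 17:40-19:00.
Nikolai ∩ Tomás: 08:35-11:00, 12:10-16:00.
Nikolai ∩ Tomás ∩ Bashir: 08:35-08:50, 09:45-11:00, 12:10-16:00.
Nikolai ∩ Tomás ∩ Bashir ∩ Freya: 08:35-08:50, 09:45-11:00, 12:10-15:30.
Nikolai ∩ Tomás ∩ Bashir ∩ Freya ∩ Leo: 08:35-08:50, 09:45-11:00, 12:10-15:30.

08:35-08:50, 09:45-11:00, 12:10-15:30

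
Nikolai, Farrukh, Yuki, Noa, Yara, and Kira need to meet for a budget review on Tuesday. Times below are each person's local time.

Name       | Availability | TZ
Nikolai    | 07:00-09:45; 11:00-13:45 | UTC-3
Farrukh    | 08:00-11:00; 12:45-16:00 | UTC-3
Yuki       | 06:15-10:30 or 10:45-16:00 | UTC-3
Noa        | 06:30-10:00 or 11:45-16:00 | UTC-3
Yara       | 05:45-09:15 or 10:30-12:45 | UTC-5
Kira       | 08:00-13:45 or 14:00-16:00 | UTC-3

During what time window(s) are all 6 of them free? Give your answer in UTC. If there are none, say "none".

Nikolai in UTC: 10:00-12:45, 14:00-16:45 (add 3h to convert from UTC-3).
Farrukh in UTC: 11:00-14:00, 15:45-19:00 (add 3h to convert from UTC-3).
Yuki in UTC: 09:15-13:30, 13:45-19:00 (add 3h to convert from UTC-3).
Noa in UTC: 09:30-13:00, 14:45-19:00 (add 3h to convert from UTC-3).
Yara in UTC: 10:45-14:15, 15:30-17:45 (add 5h to convert from UTC-5).
Kira in UTC: 11:00-16:45, 17:00-19:00 (add 3h to convert from UTC-3).
Nikolai ∩ Farrukh: 11:00-12:45, 15:45-16:45.
Nikolai ∩ Farrukh ∩ Yuki: 11:00-12:45, 15:45-16:45.
Nikolai ∩ Farrukh ∩ Yuki ∩ Noa: 11:00-12:45, 15:45-16:45.
Nikolai ∩ Farrukh ∩ Yuki ∩ Noa ∩ Yara: 11:00-12:45, 15:45-16:45.
Nikolai ∩ Farrukh ∩ Yuki ∩ Noa ∩ Yara ∩ Kira: 11:00-12:45, 15:45-16:45.

11:00-12:45, 15:45-16:45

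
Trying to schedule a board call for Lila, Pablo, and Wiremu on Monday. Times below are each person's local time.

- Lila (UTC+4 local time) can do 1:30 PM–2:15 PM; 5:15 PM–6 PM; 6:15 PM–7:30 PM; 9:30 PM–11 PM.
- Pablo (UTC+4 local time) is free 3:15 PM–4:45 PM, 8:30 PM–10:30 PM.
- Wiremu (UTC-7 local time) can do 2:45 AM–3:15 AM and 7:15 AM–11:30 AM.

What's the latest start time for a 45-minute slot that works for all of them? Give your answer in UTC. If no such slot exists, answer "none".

Lila in UTC: 09:30-10:15, 13:15-14:00, 14:15-15:30, 17:30-19:00 (subtract 4h to convert from UTC+4).
Pablo in UTC: 11:15-12:45, 16:30-18:30 (subtract 4h to convert from UTC+4).
Wiremu in UTC: 09:45-10:15, 14:15-18:30 (add 7h to convert from UTC-7).
Lila ∩ Pablo: 17:30-18:30.
Lila ∩ Pablo ∩ Wiremu: 17:30-18:30.
The last common window of at least 45 minutes is 17:30-18:30; a 45-minute meeting can start as late as 17:45 and still end by 18:30.

17:45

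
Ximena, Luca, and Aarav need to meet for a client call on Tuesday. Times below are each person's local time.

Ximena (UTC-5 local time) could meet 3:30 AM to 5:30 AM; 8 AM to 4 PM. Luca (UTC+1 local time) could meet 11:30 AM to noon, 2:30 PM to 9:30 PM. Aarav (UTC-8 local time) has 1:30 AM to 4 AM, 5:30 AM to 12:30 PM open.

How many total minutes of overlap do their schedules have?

420

Ximena in UTC: 08:30-10:30, 13:00-21:00 (add 5h to convert from UTC-5).
Luca in UTC: 10:30-11:00, 13:30-20:30 (subtract 1h to convert from UTC+1).
Aarav in UTC: 09:30-12:00, 13:30-20:30 (add 8h to convert from UTC-8).
Ximena ∩ Luca: 13:30-20:30.
Ximena ∩ Luca ∩ Aarav: 13:30-20:30.
That's a single block of 420 minutes.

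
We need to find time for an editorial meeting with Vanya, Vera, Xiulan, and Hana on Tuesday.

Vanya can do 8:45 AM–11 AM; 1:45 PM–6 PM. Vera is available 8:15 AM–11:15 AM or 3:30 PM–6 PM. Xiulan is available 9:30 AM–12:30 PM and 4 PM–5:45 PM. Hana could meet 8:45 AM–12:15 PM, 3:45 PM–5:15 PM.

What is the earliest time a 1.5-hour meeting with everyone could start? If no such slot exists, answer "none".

Vanya ∩ Vera: 08:45-11:00, 15:30-18:00.
Vanya ∩ Vera ∩ Xiulan: 09:30-11:00, 16:00-17:45.
Vanya ∩ Vera ∩ Xiulan ∩ Hana: 09:30-11:00, 16:00-17:15.
Those are the intersection windows.
The first common window of at least 90 minutes is 09:30-11:00, so the earliest start is 09:30.

09:30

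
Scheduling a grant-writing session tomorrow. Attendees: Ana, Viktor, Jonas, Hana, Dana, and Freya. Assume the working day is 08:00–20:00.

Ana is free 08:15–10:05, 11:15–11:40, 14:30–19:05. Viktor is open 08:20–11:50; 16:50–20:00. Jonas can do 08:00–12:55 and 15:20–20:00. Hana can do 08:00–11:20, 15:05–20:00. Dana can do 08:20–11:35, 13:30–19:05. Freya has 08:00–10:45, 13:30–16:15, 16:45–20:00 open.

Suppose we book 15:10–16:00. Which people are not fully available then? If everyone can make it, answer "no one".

Ana: free for 15:10-16:00. Viktor: not fully free for 15:10-16:00. Jonas: not fully free for 15:10-16:00. Hana: free for 15:10-16:00. Dana: free for 15:10-16:00. Freya: free for 15:10-16:00.

Jonas, Viktor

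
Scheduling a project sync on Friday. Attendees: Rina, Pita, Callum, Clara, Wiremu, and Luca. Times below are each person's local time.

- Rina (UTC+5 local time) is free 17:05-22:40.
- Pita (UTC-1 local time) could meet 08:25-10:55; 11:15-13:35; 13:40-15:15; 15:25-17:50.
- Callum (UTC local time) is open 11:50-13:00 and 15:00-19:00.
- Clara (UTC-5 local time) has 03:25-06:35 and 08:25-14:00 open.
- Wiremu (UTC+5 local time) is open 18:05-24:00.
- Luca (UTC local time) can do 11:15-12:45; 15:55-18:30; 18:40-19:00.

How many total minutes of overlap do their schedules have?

95

Rina in UTC: 12:05-17:40 (subtract 5h to convert from UTC+5).
Pita in UTC: 09:25-11:55, 12:15-14:35, 14:40-16:15, 16:25-18:50 (add 1h to convert from UTC-1).
Callum in UTC: 11:50-13:00, 15:00-19:00.
Clara in UTC: 08:25-11:35, 13:25-19:00 (add 5h to convert from UTC-5).
Wiremu in UTC: 13:05-19:00 (subtract 5h to convert from UTC+5).
Luca in UTC: 11:15-12:45, 15:55-18:30, 18:40-19:00.
Rina ∩ Pita: 12:15-14:35, 14:40-16:15, 16:25-17:40.
Rina ∩ Pita ∩ Callum: 12:15-13:00, 15:00-16:15, 16:25-17:40.
Rina ∩ Pita ∩ Callum ∩ Clara: 15:00-16:15, 16:25-17:40.
Rina ∩ Pita ∩ Callum ∩ Clara ∩ Wiremu: 15:00-16:15, 16:25-17:40.
Rina ∩ Pita ∩ Callum ∩ Clara ∩ Wiremu ∩ Luca: 15:55-16:15, 16:25-17:40.
Summing the common windows: 20 + 75 = 95 minutes.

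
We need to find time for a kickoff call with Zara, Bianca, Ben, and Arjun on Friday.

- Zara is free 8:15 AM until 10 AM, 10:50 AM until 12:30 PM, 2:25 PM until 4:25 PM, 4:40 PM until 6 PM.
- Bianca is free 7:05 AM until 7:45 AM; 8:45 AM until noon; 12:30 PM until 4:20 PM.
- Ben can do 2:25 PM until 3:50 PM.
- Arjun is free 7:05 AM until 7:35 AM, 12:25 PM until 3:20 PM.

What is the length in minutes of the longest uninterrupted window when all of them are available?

Zara ∩ Bianca: 08:45-10:00, 10:50-12:00, 14:25-16:20.
Zara ∩ Bianca ∩ Ben: 14:25-15:50.
Zara ∩ Bianca ∩ Ben ∩ Arjun: 14:25-15:20.
Those are the intersection windows.
The longest is 14:25-15:20 at 55 minutes.

55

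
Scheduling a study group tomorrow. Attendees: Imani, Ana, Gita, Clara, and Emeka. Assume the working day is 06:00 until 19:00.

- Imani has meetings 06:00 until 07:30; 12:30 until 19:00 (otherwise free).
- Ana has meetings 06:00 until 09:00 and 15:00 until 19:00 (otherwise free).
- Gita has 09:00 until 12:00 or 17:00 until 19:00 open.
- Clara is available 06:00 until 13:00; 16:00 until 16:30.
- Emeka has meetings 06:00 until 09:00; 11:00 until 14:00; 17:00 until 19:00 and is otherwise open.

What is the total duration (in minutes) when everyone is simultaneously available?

120

Imani free: 07:30-12:30 (invert busy blocks within the working day).
Ana free: 09:00-15:00 (invert busy blocks within the working day).
Gita free: 09:00-12:00, 17:00-19:00.
Clara free: 06:00-13:00, 16:00-16:30.
Emeka free: 09:00-11:00, 14:00-17:00 (invert busy blocks within the working day).
Imani ∩ Ana: 09:00-12:30.
Imani ∩ Ana ∩ Gita: 09:00-12:00.
Imani ∩ Ana ∩ Gita ∩ Clara: 09:00-12:00.
Imani ∩ Ana ∩ Gita ∩ Clara ∩ Emeka: 09:00-11:00.
That's a single block of 120 minutes.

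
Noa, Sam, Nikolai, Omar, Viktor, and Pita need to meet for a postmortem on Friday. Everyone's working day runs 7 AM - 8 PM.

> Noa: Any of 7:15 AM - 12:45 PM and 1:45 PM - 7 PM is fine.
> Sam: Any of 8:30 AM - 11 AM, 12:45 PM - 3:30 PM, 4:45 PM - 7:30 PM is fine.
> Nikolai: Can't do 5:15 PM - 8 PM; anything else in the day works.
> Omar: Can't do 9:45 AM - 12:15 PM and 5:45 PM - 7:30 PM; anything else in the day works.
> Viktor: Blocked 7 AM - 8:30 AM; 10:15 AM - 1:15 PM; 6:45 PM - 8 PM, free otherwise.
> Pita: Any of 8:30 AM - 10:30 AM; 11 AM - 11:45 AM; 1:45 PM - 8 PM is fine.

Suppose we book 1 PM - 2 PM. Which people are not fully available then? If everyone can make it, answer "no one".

Noa, Pita, Viktor

Noa free: 07:15-12:45, 13:45-19:00.
Sam free: 08:30-11:00, 12:45-15:30, 16:45-19:30.
Nikolai free: 07:00-17:15 (invert busy blocks within the working day).
Omar free: 07:00-09:45, 12:15-17:45, 19:30-20:00 (invert busy blocks within the working day).
Viktor free: 08:30-10:15, 13:15-18:45 (invert busy blocks within the working day).
Pita free: 08:30-10:30, 11:00-11:45, 13:45-20:00.
Noa: not fully free for 13:00-14:00. Sam: free for 13:00-14:00. Nikolai: free for 13:00-14:00. Omar: free for 13:00-14:00. Viktor: not fully free for 13:00-14:00. Pita: not fully free for 13:00-14:00.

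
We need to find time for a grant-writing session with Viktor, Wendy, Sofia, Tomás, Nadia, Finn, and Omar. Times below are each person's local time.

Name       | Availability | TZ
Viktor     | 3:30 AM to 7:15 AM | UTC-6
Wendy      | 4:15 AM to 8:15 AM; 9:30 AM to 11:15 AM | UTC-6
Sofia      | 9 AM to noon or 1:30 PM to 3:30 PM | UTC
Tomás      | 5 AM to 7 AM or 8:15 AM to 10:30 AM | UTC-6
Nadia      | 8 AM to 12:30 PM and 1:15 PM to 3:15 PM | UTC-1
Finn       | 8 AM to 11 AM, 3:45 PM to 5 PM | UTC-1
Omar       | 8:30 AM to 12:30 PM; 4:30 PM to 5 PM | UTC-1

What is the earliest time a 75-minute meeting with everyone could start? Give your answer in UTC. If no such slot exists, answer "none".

none

Viktor in UTC: 09:30-13:15 (add 6h to convert from UTC-6).
Wendy in UTC: 10:15-14:15, 15:30-17:15 (add 6h to convert from UTC-6).
Sofia in UTC: 09:00-12:00, 13:30-15:30.
Tomás in UTC: 11:00-13:00, 14:15-16:30 (add 6h to convert from UTC-6).
Nadia in UTC: 09:00-13:30, 14:15-16:15 (add 1h to convert from UTC-1).
Finn in UTC: 09:00-12:00, 16:45-18:00 (add 1h to convert from UTC-1).
Omar in UTC: 09:30-13:30, 17:30-18:00 (add 1h to convert from UTC-1).
Viktor ∩ Wendy: 10:15-13:15.
Viktor ∩ Wendy ∩ Sofia: 10:15-12:00.
Viktor ∩ Wendy ∩ Sofia ∩ Tomás: 11:00-12:00.
Viktor ∩ Wendy ∩ Sofia ∩ Tomás ∩ Nadia: 11:00-12:00.
Viktor ∩ Wendy ∩ Sofia ∩ Tomás ∩ Nadia ∩ Finn: 11:00-12:00.
Viktor ∩ Wendy ∩ Sofia ∩ Tomás ∩ Nadia ∩ Finn ∩ Omar: 11:00-12:00.
No common window is at least 75 minutes long.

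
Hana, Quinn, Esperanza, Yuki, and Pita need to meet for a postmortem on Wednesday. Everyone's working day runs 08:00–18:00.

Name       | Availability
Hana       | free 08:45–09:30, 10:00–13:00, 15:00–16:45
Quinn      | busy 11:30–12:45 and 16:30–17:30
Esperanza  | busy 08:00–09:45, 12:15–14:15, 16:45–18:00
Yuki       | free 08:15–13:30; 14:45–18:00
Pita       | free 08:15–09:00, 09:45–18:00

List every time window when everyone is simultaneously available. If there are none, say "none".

10:00-11:30, 15:00-16:30

Hana free: 08:45-09:30, 10:00-13:00, 15:00-16:45.
Quinn free: 08:00-11:30, 12:45-16:30, 17:30-18:00 (invert busy blocks within the working day).
Esperanza free: 09:45-12:15, 14:15-16:45 (invert busy blocks within the working day).
Yuki free: 08:15-13:30, 14:45-18:00.
Pita free: 08:15-09:00, 09:45-18:00.
Hana ∩ Quinn: 08:45-09:30, 10:00-11:30, 12:45-13:00, 15:00-16:30.
Hana ∩ Quinn ∩ Esperanza: 10:00-11:30, 15:00-16:30.
Hana ∩ Quinn ∩ Esperanza ∩ Yuki: 10:00-11:30, 15:00-16:30.
Hana ∩ Quinn ∩ Esperanza ∩ Yuki ∩ Pita: 10:00-11:30, 15:00-16:30.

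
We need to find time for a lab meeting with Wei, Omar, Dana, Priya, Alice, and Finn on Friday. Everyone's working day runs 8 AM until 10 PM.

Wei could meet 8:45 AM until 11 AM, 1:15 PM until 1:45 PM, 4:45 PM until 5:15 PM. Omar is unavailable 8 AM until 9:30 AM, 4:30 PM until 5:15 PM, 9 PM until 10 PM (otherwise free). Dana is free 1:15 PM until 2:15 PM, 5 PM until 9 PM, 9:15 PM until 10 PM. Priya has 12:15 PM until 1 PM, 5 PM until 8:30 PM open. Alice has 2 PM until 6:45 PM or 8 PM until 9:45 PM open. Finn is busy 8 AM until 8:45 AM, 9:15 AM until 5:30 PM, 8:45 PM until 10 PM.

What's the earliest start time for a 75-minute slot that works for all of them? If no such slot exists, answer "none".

none

Wei free: 08:45-11:00, 13:15-13:45, 16:45-17:15.
Omar free: 09:30-16:30, 17:15-21:00 (invert busy blocks within the working day).
Dana free: 13:15-14:15, 17:00-21:00, 21:15-22:00.
Priya free: 12:15-13:00, 17:00-20:30.
Alice free: 14:00-18:45, 20:00-21:45.
Finn free: 08:45-09:15, 17:30-20:45 (invert busy blocks within the working day).
Wei ∩ Omar: 09:30-11:00, 13:15-13:45.
Wei ∩ Omar ∩ Dana: 13:15-13:45.
Wei ∩ Omar ∩ Dana ∩ Priya: ∅.
Wei ∩ Omar ∩ Dana ∩ Priya ∩ Alice: ∅.
Wei ∩ Omar ∩ Dana ∩ Priya ∩ Alice ∩ Finn: ∅.
There is no time when everyone is free.
No common window is at least 75 minutes long.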